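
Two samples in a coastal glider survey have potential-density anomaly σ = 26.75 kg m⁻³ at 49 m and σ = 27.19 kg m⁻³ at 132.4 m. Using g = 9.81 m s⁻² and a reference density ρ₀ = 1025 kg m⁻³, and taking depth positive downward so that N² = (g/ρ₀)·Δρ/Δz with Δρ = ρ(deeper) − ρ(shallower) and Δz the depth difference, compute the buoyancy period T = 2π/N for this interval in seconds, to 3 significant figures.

884 s

Δρ = 1027.19 − 1026.75 = 0.44 kg m⁻³ over Δz = 132.4 − 49 = 83.4 m.
N² = (9.81/1025) × (0.44/83.4) = 5.0493 × 10⁻⁵ s⁻².
N = √(5.0493 × 10⁻⁵) = 7.1058 × 10⁻³ rad s⁻¹, so T = 2π/N = 884.23 s ≈ 884 s.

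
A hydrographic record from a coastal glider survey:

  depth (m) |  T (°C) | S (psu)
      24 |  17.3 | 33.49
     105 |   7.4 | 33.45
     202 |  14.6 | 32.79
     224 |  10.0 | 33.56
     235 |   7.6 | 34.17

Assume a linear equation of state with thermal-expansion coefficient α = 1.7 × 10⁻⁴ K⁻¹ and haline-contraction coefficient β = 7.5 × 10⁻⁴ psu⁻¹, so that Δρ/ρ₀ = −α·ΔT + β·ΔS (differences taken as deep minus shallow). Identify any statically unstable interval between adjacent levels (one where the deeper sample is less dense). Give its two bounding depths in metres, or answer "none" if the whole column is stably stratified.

105–202 m

Evaluate Δρ/ρ₀ = −αΔT + βΔS across each adjacent pair:
  24–105 m: −αΔT+βΔS = −(1.7 × 10⁻⁴)(-9.9)+(7.5 × 10⁻⁴)(-0.04) = 1.7 × 10⁻³ → stable
  105–202 m: −αΔT+βΔS = −(1.7 × 10⁻⁴)(+7.2)+(7.5 × 10⁻⁴)(-0.66) = -1.7 × 10⁻³ → UNSTABLE
  202–224 m: −αΔT+βΔS = −(1.7 × 10⁻⁴)(-4.6)+(7.5 × 10⁻⁴)(+0.77) = 1.4 × 10⁻³ → stable
  224–235 m: −αΔT+βΔS = −(1.7 × 10⁻⁴)(-2.4)+(7.5 × 10⁻⁴)(+0.61) = 8.7 × 10⁻⁴ → stable
The 105–202 m interval has Δρ < 0: lighter water underlies denser water.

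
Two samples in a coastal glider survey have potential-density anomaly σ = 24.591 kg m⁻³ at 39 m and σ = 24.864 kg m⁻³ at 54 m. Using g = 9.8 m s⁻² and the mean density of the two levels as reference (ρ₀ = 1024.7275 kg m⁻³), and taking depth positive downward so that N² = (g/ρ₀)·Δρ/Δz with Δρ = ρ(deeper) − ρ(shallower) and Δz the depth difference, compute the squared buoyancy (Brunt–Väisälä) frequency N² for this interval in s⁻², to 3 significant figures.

1.74 × 10⁻⁴ s⁻²

Δρ = 1024.864 − 1024.591 = 0.273 kg m⁻³ over Δz = 54 − 39 = 15 m.
N² = (9.8/1024.7275) × (0.273/15) = 1.7406 × 10⁻⁴ s⁻² ≈ 1.74 × 10⁻⁴ s⁻².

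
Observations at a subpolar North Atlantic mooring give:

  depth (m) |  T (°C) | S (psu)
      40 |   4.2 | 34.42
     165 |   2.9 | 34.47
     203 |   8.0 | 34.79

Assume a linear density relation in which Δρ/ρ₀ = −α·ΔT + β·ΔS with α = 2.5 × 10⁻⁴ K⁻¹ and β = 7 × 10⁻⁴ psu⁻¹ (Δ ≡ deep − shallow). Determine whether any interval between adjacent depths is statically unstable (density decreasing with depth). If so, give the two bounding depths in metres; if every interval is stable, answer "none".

Evaluate Δρ/ρ₀ = −αΔT + βΔS across each adjacent pair:
  40–165 m: −αΔT+βΔS = −(2.5 × 10⁻⁴)(-1.3)+(7 × 10⁻⁴)(+0.05) = 3.6 × 10⁻⁴ → stable
  165–203 m: −αΔT+βΔS = −(2.5 × 10⁻⁴)(+5.1)+(7 × 10⁻⁴)(+0.32) = -1.1 × 10⁻³ → UNSTABLE
The 165–203 m interval has Δρ < 0: lighter water underlies denser water.

165–203 m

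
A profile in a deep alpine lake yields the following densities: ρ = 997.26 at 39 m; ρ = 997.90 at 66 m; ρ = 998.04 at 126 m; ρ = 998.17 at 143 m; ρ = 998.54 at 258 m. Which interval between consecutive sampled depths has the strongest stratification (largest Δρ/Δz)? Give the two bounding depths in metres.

39–66 m

Compute the density gradient over each adjacent pair:
  39–66 m: Δρ/Δz = 0.64/27 = 0.024 kg m⁻⁴
  66–126 m: Δρ/Δz = 0.14/60 = 2.3 × 10⁻³ kg m⁻⁴
  126–143 m: Δρ/Δz = 0.13/17 = 7.6 × 10⁻³ kg m⁻⁴
  143–258 m: Δρ/Δz = 0.37/115 = 3.2 × 10⁻³ kg m⁻⁴
The largest gradient is in the 39–66 m interval — the pycnocline.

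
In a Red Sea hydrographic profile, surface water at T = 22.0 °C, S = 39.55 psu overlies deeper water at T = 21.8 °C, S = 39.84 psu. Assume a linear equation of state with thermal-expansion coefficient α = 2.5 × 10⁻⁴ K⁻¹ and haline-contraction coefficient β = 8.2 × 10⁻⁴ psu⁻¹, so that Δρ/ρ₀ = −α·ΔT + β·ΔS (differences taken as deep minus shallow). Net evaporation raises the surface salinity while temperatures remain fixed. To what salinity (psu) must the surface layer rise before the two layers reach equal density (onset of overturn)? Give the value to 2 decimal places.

Neutral buoyancy requires −α(T_deep − T_surf) + β(S_deep − S_surf′) = 0.
S_surf′ = S_deep − (α/β)·ΔT = 39.84 − (2.5 × 10⁻⁴/8.2 × 10⁻⁴)·(-0.2) = 39.9010 psu.
Increase required: 39.9010 − 39.55 = 0.3510 psu.

39.90 psu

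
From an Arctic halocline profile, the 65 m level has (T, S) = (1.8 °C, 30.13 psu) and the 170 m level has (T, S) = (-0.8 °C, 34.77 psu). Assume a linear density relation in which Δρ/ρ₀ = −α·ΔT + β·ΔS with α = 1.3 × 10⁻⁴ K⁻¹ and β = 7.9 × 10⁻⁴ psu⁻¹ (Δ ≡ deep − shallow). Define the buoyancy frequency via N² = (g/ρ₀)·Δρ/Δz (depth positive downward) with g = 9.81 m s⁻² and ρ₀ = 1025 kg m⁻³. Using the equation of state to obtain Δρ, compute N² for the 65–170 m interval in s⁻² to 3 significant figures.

ΔT = -2.6 K, ΔS = +4.64 psu (deep − shallow).
Δρ/ρ₀ = −αΔT + βΔS = 3.38 × 10⁻⁴ + 3.6656 × 10⁻³ = 4.0036 × 10⁻³, so Δρ ≈ 4.104 kg m⁻³.
N² = (g/ρ₀)·Δρ/Δz = g·(Δρ/ρ₀)/Δz = 9.81 × 4.0036 × 10⁻³ / 105 = 3.7405 × 10⁻⁴ s⁻² ≈ 3.74 × 10⁻⁴ s⁻².

3.74 × 10⁻⁴ s⁻²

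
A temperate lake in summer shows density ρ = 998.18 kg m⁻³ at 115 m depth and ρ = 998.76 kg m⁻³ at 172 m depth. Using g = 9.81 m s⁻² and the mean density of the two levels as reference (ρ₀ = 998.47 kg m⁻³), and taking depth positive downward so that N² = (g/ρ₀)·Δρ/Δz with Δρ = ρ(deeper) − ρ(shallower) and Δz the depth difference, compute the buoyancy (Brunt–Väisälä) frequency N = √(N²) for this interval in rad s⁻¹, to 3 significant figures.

0.0100 rad s⁻¹

Δρ = 998.76 − 998.18 = 0.58 kg m⁻³ over Δz = 172 − 115 = 57 m.
N² = (9.81/998.47) × (0.58/57) = 9.9974 × 10⁻⁵ s⁻².
N = √(9.9974 × 10⁻⁵) = 9.9987 × 10⁻³ rad s⁻¹ ≈ 0.0100 rad s⁻¹.
N² > 0, so the interval is statically stable.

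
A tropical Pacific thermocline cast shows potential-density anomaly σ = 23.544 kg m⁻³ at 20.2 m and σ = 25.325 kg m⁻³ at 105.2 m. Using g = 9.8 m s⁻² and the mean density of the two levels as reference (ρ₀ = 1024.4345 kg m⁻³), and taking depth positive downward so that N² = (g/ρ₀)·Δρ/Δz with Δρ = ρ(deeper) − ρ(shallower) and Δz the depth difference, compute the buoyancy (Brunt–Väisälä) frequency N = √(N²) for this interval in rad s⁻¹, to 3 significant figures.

0.0142 rad s⁻¹

Δρ = 1025.325 − 1023.544 = 1.781 kg m⁻³ over Δz = 105.2 − 20.2 = 85 m.
N² = (9.8/1024.4345) × (1.781/85) = 2.0044 × 10⁻⁴ s⁻².
N = √(2.0044 × 10⁻⁴) = 0.014158 rad s⁻¹ ≈ 0.0142 rad s⁻¹.
A positive N² confirms static stability across the interval.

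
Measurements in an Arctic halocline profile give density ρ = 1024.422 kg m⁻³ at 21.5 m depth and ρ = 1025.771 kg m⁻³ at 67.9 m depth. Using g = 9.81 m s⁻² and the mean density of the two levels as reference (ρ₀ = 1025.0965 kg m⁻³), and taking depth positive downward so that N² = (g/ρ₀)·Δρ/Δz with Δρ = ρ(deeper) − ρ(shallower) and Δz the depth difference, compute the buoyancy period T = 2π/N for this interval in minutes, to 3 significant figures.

6.28 min

Δρ = 1025.771 − 1024.422 = 1.349 kg m⁻³ over Δz = 67.9 − 21.5 = 46.4 m.
N² = (9.81/1025.0965) × (1.349/46.4) = 2.7823 × 10⁻⁴ s⁻².
N = √(2.7823 × 10⁻⁴) = 0.016680 rad s⁻¹, so T = 2π/N = 376.69 s = 6.2782 min ≈ 6.28 min.
A positive N² confirms static stability across the interval.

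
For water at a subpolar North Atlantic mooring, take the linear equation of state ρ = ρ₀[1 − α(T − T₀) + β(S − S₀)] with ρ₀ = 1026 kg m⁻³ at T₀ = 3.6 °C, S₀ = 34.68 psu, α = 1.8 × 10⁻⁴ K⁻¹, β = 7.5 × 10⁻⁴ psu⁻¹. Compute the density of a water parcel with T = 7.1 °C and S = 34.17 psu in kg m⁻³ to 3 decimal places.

1024.961 kg m⁻³

T − T₀ = +3.5 K, S − S₀ = -0.51 psu.
Bracket = 1 − α·(+3.5) + β·(-0.51) = 1 + (-1.0125 × 10⁻³) = 0.9989875.
ρ = 1026 × 0.9989875 = 1024.961 kg m⁻³.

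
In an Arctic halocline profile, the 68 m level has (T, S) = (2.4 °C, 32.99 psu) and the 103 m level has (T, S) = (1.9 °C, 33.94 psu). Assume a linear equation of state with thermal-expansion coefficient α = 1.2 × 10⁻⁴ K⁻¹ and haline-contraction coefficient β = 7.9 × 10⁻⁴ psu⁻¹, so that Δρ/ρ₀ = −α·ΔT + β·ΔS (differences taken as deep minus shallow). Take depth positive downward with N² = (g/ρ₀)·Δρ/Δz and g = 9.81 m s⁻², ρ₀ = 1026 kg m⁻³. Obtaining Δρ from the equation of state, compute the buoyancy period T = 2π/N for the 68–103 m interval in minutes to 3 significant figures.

ΔT = -0.5 K, ΔS = +0.95 psu (deep − shallow).
Δρ/ρ₀ = −αΔT + βΔS = 6.00 × 10⁻⁵ + 7.505 × 10⁻⁴ = 8.105 × 10⁻⁴, so Δρ ≈ 0.8316 kg m⁻³.
N² = (g/ρ₀)·Δρ/Δz = g·(Δρ/ρ₀)/Δz = 9.81 × 8.105 × 10⁻⁴ / 35 = 2.2717 × 10⁻⁴ s⁻².
N = √(2.2717 × 10⁻⁴) = 0.015072 rad s⁻¹ → T = 2π/N = 416.88 s = 6.9480 min ≈ 6.95 min.

6.95 min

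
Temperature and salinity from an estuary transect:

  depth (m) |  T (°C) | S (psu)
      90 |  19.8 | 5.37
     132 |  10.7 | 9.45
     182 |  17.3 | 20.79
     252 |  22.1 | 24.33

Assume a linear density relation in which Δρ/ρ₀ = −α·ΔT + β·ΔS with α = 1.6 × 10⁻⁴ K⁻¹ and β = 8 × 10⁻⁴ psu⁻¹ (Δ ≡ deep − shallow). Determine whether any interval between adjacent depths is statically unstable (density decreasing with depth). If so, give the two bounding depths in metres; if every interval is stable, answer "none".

none

Evaluate Δρ/ρ₀ = −αΔT + βΔS across each adjacent pair:
  90–132 m: −αΔT+βΔS = −(1.6 × 10⁻⁴)(-9.1)+(8 × 10⁻⁴)(+4.08) = 4.7 × 10⁻³ → stable
  132–182 m: −αΔT+βΔS = −(1.6 × 10⁻⁴)(+6.6)+(8 × 10⁻⁴)(+11.34) = 8.0 × 10⁻³ → stable
  182–252 m: −αΔT+βΔS = −(1.6 × 10⁻⁴)(+4.8)+(8 × 10⁻⁴)(+3.54) = 2.1 × 10⁻³ → stable
Every interval has Δρ > 0: the column is stably stratified throughout.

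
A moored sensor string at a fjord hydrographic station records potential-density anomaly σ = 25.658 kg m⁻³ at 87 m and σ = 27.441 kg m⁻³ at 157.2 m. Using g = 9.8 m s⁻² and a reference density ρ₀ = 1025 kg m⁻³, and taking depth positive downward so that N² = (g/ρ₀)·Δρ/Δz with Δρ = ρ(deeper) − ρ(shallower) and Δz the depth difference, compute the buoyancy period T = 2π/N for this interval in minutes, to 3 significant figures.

6.72 min

Δρ = 1027.441 − 1025.658 = 1.783 kg m⁻³ over Δz = 157.2 − 87 = 70.2 m.
N² = (9.8/1025) × (1.783/70.2) = 2.4284 × 10⁻⁴ s⁻².
N = √(2.4284 × 10⁻⁴) = 0.015583 rad s⁻¹, so T = 2π/N = 403.21 s = 6.7202 min ≈ 6.72 min.
Since Δρ > 0 the layer is stably stratified.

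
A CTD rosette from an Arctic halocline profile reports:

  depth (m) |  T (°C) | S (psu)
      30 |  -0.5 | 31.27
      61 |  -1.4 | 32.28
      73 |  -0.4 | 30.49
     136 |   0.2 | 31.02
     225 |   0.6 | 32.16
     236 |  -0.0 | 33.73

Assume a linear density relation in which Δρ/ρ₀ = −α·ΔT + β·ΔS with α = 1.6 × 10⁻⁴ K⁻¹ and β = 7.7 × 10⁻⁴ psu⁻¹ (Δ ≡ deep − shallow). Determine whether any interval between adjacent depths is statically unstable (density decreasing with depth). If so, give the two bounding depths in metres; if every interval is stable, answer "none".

Evaluate Δρ/ρ₀ = −αΔT + βΔS across each adjacent pair:
  30–61 m: −αΔT+βΔS = −(1.6 × 10⁻⁴)(-0.9)+(7.7 × 10⁻⁴)(+1.01) = 9.2 × 10⁻⁴ → stable
  61–73 m: −αΔT+βΔS = −(1.6 × 10⁻⁴)(+1.0)+(7.7 × 10⁻⁴)(-1.79) = -1.5 × 10⁻³ → UNSTABLE
  73–136 m: −αΔT+βΔS = −(1.6 × 10⁻⁴)(+0.6)+(7.7 × 10⁻⁴)(+0.53) = 3.1 × 10⁻⁴ → stable
  136–225 m: −αΔT+βΔS = −(1.6 × 10⁻⁴)(+0.4)+(7.7 × 10⁻⁴)(+1.14) = 8.1 × 10⁻⁴ → stable
  225–236 m: −αΔT+βΔS = −(1.6 × 10⁻⁴)(-0.6)+(7.7 × 10⁻⁴)(+1.57) = 1.3 × 10⁻³ → stable
The 61–73 m interval has Δρ < 0: lighter water underlies denser water.

61–73 m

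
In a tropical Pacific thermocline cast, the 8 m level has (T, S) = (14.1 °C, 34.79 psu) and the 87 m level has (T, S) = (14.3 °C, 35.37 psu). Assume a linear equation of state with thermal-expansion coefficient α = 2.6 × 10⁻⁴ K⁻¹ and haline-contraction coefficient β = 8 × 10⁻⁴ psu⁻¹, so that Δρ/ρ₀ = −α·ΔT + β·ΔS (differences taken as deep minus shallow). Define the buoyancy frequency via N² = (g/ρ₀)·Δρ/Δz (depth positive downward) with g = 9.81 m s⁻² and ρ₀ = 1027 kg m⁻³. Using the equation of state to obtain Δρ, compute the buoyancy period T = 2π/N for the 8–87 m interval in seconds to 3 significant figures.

ΔT = +0.2 K, ΔS = +0.58 psu (deep − shallow).
Δρ/ρ₀ = −αΔT + βΔS = -5.20 × 10⁻⁵ + 4.64 × 10⁻⁴ = 4.12 × 10⁻⁴, so Δρ ≈ 0.4231 kg m⁻³.
N² = (g/ρ₀)·Δρ/Δz = g·(Δρ/ρ₀)/Δz = 9.81 × 4.12 × 10⁻⁴ / 79 = 5.1161 × 10⁻⁵ s⁻².
N = √(5.1161 × 10⁻⁵) = 7.1527 × 10⁻³ rad s⁻¹ → T = 2π/N = 878.44 s ≈ 878 s.

878 s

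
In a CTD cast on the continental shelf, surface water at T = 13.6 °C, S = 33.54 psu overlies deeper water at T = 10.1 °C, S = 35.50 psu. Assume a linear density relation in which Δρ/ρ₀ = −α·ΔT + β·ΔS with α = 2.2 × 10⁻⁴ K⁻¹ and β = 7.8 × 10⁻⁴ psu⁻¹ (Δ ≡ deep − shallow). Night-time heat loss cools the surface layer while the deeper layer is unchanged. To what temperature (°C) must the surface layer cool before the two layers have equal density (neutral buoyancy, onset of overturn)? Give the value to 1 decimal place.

3.2 °C

Neutral buoyancy requires Δρ = 0, i.e. −α(T_deep − T_surf′) + β(S_deep − S_surf) = 0.
T_surf′ = T_deep − (β/α)·ΔS = 10.1 − (7.8 × 10⁻⁴/2.2 × 10⁻⁴)·(+1.96) = 3.151 °C.
Cooling required: 13.6 − (3.151) = 10.449 °C.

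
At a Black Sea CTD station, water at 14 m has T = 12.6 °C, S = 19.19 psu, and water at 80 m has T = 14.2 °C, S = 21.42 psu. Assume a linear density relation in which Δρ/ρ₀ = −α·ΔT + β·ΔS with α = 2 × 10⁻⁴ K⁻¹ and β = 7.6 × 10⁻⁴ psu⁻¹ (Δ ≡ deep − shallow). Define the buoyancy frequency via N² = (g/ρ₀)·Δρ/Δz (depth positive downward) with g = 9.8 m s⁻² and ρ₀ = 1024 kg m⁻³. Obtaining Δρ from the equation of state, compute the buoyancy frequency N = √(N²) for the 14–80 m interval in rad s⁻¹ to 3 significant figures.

ΔT = +1.6 K, ΔS = +2.23 psu (deep − shallow).
Δρ/ρ₀ = −αΔT + βΔS = -3.20 × 10⁻⁴ + 1.6948 × 10⁻³ = 1.3748 × 10⁻³, so Δρ ≈ 1.408 kg m⁻³.
N² = (g/ρ₀)·Δρ/Δz = g·(Δρ/ρ₀)/Δz = 9.8 × 1.3748 × 10⁻³ / 66 = 2.0414 × 10⁻⁴ s⁻².
N = √(2.0414 × 10⁻⁴) = 0.014288 rad s⁻¹ ≈ 0.0143 rad s⁻¹.

0.0143 rad s⁻¹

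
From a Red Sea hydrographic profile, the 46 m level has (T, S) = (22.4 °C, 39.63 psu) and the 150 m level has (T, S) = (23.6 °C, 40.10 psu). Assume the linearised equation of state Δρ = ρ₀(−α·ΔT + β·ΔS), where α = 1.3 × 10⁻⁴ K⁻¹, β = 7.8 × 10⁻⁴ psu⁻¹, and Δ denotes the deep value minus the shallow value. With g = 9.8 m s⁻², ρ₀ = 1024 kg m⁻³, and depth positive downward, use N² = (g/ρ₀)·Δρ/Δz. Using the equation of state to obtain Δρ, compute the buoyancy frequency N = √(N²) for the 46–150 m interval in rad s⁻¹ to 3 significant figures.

4.45 × 10⁻³ rad s⁻¹

ΔT = +1.2 K, ΔS = +0.47 psu (deep − shallow).
Δρ/ρ₀ = −αΔT + βΔS = -1.56 × 10⁻⁴ + 3.666 × 10⁻⁴ = 2.106 × 10⁻⁴, so Δρ ≈ 0.2157 kg m⁻³.
N² = (g/ρ₀)·Δρ/Δz = g·(Δρ/ρ₀)/Δz = 9.8 × 2.106 × 10⁻⁴ / 104 = 1.9845 × 10⁻⁵ s⁻².
N = √(1.9845 × 10⁻⁵) = 4.4548 × 10⁻³ rad s⁻¹ ≈ 4.45 × 10⁻³ rad s⁻¹.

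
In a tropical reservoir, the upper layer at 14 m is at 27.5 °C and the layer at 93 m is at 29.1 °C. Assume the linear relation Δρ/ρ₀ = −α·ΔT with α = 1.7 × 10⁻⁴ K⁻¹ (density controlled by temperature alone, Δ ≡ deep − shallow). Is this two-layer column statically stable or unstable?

unstable

ΔT = 29.1 − 27.5 = +1.6 K, so Δρ/ρ₀ = −αΔT = -2.72 × 10⁻⁴.
Δρ/ρ₀ < 0, so Δρ < 0: deeper water is lighter → statically unstable; the column would overturn.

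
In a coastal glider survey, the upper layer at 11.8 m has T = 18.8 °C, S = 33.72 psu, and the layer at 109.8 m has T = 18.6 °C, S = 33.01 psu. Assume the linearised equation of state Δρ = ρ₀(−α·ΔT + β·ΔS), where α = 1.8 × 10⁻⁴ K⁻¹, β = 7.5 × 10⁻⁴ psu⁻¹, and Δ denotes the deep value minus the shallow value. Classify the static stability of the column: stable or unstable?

ΔT = 18.6 − 18.8 = -0.2 K and ΔS = 33.01 − 33.72 = -0.71 psu (deep − shallow).
−αΔT = 3.60 × 10⁻⁵; βΔS = -5.325 × 10⁻⁴; sum Δρ/ρ₀ = -4.965 × 10⁻⁴.
Δρ/ρ₀ < 0, so Δρ < 0: deeper water is lighter → statically unstable; the column would overturn.

unstable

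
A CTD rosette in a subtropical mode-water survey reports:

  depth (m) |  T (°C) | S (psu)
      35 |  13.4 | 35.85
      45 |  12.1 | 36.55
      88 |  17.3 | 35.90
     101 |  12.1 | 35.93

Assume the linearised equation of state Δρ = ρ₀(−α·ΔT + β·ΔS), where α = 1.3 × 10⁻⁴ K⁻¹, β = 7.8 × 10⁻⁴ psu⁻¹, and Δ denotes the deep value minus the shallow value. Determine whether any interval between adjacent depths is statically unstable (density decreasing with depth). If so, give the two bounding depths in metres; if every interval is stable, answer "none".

Evaluate Δρ/ρ₀ = −αΔT + βΔS across each adjacent pair:
  35–45 m: −αΔT+βΔS = −(1.3 × 10⁻⁴)(-1.3)+(7.8 × 10⁻⁴)(+0.70) = 7.1 × 10⁻⁴ → stable
  45–88 m: −αΔT+βΔS = −(1.3 × 10⁻⁴)(+5.2)+(7.8 × 10⁻⁴)(-0.65) = -1.2 × 10⁻³ → UNSTABLE
  88–101 m: −αΔT+βΔS = −(1.3 × 10⁻⁴)(-5.2)+(7.8 × 10⁻⁴)(+0.03) = 7.0 × 10⁻⁴ → stable
The 45–88 m interval has Δρ < 0: lighter water underlies denser water.

45–88 m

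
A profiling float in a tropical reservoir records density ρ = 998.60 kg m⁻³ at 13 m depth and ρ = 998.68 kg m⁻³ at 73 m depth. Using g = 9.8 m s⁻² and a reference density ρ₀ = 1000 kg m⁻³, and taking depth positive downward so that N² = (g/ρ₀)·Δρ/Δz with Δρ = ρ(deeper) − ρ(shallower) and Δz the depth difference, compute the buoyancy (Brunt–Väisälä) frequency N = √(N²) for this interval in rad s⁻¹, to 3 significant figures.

3.61 × 10⁻³ rad s⁻¹

Δρ = 998.68 − 998.60 = 0.08 kg m⁻³ over Δz = 73 − 13 = 60 m.
N² = (9.8/1000) × (0.08/60) = 1.3067 × 10⁻⁵ s⁻².
N = √(1.3067 × 10⁻⁵) = 3.6148 × 10⁻³ rad s⁻¹ ≈ 3.61 × 10⁻³ rad s⁻¹.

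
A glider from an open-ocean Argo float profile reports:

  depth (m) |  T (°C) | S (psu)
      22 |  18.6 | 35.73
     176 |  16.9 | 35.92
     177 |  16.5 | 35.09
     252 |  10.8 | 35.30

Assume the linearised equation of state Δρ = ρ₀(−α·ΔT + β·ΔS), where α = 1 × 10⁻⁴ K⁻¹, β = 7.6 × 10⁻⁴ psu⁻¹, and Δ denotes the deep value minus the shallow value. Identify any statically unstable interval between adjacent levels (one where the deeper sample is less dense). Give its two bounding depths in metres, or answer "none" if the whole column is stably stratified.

176–177 m

Evaluate Δρ/ρ₀ = −αΔT + βΔS across each adjacent pair:
  22–176 m: −αΔT+βΔS = −(1 × 10⁻⁴)(-1.7)+(7.6 × 10⁻⁴)(+0.19) = 3.1 × 10⁻⁴ → stable
  176–177 m: −αΔT+βΔS = −(1 × 10⁻⁴)(-0.4)+(7.6 × 10⁻⁴)(-0.83) = -5.9 × 10⁻⁴ → UNSTABLE
  177–252 m: −αΔT+βΔS = −(1 × 10⁻⁴)(-5.7)+(7.6 × 10⁻⁴)(+0.21) = 7.3 × 10⁻⁴ → stable
The 176–177 m interval has Δρ < 0: lighter water underlies denser water.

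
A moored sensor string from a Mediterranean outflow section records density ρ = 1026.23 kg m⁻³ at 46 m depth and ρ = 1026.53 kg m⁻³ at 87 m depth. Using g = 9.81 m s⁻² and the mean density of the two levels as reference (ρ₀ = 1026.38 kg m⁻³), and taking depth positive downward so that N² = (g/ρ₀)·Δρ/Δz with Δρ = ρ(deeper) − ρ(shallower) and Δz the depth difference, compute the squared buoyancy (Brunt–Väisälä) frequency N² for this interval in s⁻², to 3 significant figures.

6.99 × 10⁻⁵ s⁻²

Δρ = 1026.53 − 1026.23 = 0.30 kg m⁻³ over Δz = 87 − 46 = 41 m.
N² = (9.81/1026.38) × (0.30/41) = 6.9936 × 10⁻⁵ s⁻² ≈ 6.99 × 10⁻⁵ s⁻².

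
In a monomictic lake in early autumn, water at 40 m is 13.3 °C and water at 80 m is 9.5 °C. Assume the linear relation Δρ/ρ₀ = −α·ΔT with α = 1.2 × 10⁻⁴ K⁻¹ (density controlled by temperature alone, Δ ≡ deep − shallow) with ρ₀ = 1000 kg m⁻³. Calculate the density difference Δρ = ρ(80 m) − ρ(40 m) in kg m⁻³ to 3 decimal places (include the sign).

ΔT = -3.8 K, Δρ/ρ₀ = −αΔT = 4.56 × 10⁻⁴.
Δρ = 1000 × (4.56 × 10⁻⁴) = +0.456 kg m⁻³.
Positive Δρ: denser below, stable.

+0.456 kg m⁻³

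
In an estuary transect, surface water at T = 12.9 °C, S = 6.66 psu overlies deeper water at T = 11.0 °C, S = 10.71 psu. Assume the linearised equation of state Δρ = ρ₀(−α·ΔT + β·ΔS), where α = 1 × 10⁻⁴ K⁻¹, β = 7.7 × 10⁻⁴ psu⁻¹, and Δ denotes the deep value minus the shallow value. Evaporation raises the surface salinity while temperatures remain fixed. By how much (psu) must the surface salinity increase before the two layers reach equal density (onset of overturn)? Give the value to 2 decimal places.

Neutral buoyancy requires −α(T_deep − T_surf) + β(S_deep − S_surf′) = 0.
S_surf′ = S_deep − (α/β)·ΔT = 10.71 − (1 × 10⁻⁴/7.7 × 10⁻⁴)·(-1.9) = 10.9568 psu.
Increase required: 10.9568 − 6.66 = 4.2968 psu.

4.30 psu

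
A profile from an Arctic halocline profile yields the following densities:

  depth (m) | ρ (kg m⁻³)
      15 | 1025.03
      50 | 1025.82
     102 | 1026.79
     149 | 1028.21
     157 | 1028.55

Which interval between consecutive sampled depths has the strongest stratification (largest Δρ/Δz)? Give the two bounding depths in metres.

149–157 m

Compute the density gradient over each adjacent pair:
  15–50 m: Δρ/Δz = 0.79/35 = 0.023 kg m⁻⁴
  50–102 m: Δρ/Δz = 0.97/52 = 0.019 kg m⁻⁴
  102–149 m: Δρ/Δz = 1.42/47 = 0.030 kg m⁻⁴
  149–157 m: Δρ/Δz = 0.34/8 = 0.043 kg m⁻⁴
The largest gradient is in the 149–157 m interval — the pycnocline.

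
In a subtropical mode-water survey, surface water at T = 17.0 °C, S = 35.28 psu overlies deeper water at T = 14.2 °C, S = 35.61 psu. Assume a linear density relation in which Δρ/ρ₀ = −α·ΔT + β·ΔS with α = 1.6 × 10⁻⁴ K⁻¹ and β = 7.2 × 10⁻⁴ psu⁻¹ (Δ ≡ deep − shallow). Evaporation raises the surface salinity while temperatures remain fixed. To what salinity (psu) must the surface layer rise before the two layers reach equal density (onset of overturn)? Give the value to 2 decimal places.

Neutral buoyancy requires −α(T_deep − T_surf) + β(S_deep − S_surf′) = 0.
S_surf′ = S_deep − (α/β)·ΔT = 35.61 − (1.6 × 10⁻⁴/7.2 × 10⁻⁴)·(-2.8) = 36.2322 psu.
Increase required: 36.2322 − 35.28 = 0.9522 psu.

36.23 psu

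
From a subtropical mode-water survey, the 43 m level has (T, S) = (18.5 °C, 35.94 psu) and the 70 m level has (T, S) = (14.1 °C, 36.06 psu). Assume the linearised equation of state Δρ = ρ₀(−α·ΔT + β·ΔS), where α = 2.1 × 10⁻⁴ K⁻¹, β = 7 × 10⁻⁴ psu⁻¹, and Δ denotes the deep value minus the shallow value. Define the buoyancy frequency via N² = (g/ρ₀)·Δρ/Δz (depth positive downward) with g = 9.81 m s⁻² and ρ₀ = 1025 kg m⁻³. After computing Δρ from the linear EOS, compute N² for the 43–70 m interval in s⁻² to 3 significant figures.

ΔT = -4.4 K, ΔS = +0.12 psu (deep − shallow).
Δρ/ρ₀ = −αΔT + βΔS = 9.24 × 10⁻⁴ + 8.40 × 10⁻⁵ = 1.008 × 10⁻³, so Δρ ≈ 1.033 kg m⁻³.
N² = (g/ρ₀)·Δρ/Δz = g·(Δρ/ρ₀)/Δz = 9.81 × 1.008 × 10⁻³ / 27 = 3.6624 × 10⁻⁴ s⁻² ≈ 3.66 × 10⁻⁴ s⁻².

3.66 × 10⁻⁴ s⁻²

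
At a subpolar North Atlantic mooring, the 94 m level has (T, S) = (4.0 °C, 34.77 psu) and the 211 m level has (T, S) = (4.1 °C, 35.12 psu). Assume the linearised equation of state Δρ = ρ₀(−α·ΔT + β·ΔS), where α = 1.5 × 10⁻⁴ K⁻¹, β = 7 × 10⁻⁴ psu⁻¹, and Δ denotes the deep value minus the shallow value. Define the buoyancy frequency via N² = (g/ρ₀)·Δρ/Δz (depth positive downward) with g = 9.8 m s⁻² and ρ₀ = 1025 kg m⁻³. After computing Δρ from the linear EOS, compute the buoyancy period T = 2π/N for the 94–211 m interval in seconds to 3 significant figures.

ΔT = +0.1 K, ΔS = +0.35 psu (deep − shallow).
Δρ/ρ₀ = −αΔT + βΔS = -1.50 × 10⁻⁵ + 2.45 × 10⁻⁴ = 2.30 × 10⁻⁴, so Δρ ≈ 0.2358 kg m⁻³.
N² = (g/ρ₀)·Δρ/Δz = g·(Δρ/ρ₀)/Δz = 9.8 × 2.30 × 10⁻⁴ / 117 = 1.9265 × 10⁻⁵ s⁻².
N = √(1.9265 × 10⁻⁵) = 4.3892 × 10⁻³ rad s⁻¹ → T = 2π/N = 1.4315 × 10³ s ≈ 1.43 × 10³ s.

1.43 × 10³ s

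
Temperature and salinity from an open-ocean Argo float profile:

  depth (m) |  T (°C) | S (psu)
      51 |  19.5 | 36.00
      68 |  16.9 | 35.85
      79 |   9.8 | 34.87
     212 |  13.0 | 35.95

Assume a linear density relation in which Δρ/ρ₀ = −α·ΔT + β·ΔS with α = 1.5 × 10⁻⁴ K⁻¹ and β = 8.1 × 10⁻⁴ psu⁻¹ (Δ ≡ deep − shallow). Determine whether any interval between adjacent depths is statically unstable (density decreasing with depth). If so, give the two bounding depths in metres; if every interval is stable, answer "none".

Evaluate Δρ/ρ₀ = −αΔT + βΔS across each adjacent pair:
  51–68 m: −αΔT+βΔS = −(1.5 × 10⁻⁴)(-2.6)+(8.1 × 10⁻⁴)(-0.15) = 2.7 × 10⁻⁴ → stable
  68–79 m: −αΔT+βΔS = −(1.5 × 10⁻⁴)(-7.1)+(8.1 × 10⁻⁴)(-0.98) = 2.7 × 10⁻⁴ → stable
  79–212 m: −αΔT+βΔS = −(1.5 × 10⁻⁴)(+3.2)+(8.1 × 10⁻⁴)(+1.08) = 3.9 × 10⁻⁴ → stable
Every interval has Δρ > 0: the column is stably stratified throughout.

none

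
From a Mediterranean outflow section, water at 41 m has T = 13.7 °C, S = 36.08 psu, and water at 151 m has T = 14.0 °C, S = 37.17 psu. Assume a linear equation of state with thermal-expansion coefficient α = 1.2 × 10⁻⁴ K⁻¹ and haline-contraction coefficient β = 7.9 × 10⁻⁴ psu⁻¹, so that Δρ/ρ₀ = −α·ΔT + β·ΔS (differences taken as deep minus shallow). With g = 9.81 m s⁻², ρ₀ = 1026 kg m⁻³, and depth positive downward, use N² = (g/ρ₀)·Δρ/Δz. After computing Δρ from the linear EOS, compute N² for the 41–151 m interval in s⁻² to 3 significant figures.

7.36 × 10⁻⁵ s⁻²

ΔT = +0.3 K, ΔS = +1.09 psu (deep − shallow).
Δρ/ρ₀ = −αΔT + βΔS = -3.60 × 10⁻⁵ + 8.611 × 10⁻⁴ = 8.251 × 10⁻⁴, so Δρ ≈ 0.8466 kg m⁻³.
N² = (g/ρ₀)·Δρ/Δz = g·(Δρ/ρ₀)/Δz = 9.81 × 8.251 × 10⁻⁴ / 110 = 7.3584 × 10⁻⁵ s⁻² ≈ 7.36 × 10⁻⁵ s⁻².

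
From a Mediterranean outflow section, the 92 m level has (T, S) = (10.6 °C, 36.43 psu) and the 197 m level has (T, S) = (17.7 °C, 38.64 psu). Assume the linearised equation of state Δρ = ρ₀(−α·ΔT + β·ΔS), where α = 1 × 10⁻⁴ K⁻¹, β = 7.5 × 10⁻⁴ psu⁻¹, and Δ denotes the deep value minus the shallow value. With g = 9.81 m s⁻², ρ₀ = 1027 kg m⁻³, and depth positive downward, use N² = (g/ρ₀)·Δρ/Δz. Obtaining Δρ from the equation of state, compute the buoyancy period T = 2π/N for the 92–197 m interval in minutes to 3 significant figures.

ΔT = +7.1 K, ΔS = +2.21 psu (deep − shallow).
Δρ/ρ₀ = −αΔT + βΔS = -7.10 × 10⁻⁴ + 1.6575 × 10⁻³ = 9.475 × 10⁻⁴, so Δρ ≈ 0.9731 kg m⁻³.
N² = (g/ρ₀)·Δρ/Δz = g·(Δρ/ρ₀)/Δz = 9.81 × 9.475 × 10⁻⁴ / 105 = 8.8524 × 10⁻⁵ s⁻².
N = √(8.8524 × 10⁻⁵) = 9.4087 × 10⁻³ rad s⁻¹ → T = 2π/N = 667.81 s = 11.130 min ≈ 11.1 min.

11.1 min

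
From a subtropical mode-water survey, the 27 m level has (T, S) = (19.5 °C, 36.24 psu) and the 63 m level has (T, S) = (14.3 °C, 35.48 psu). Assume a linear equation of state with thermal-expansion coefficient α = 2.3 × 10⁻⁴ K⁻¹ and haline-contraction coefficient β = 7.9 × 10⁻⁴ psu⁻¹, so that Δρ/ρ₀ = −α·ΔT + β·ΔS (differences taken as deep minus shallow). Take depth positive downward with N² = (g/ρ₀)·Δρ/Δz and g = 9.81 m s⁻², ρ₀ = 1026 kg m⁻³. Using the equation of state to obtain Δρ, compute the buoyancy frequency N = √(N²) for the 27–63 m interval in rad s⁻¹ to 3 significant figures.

0.0127 rad s⁻¹

ΔT = -5.2 K, ΔS = -0.76 psu (deep − shallow).
Δρ/ρ₀ = −αΔT + βΔS = 1.196 × 10⁻³ − 6.004 × 10⁻⁴ = 5.956 × 10⁻⁴, so Δρ ≈ 0.6111 kg m⁻³.
N² = (g/ρ₀)·Δρ/Δz = g·(Δρ/ρ₀)/Δz = 9.81 × 5.956 × 10⁻⁴ / 36 = 1.6230 × 10⁻⁴ s⁻².
N = √(1.6230 × 10⁻⁴) = 0.012740 rad s⁻¹ ≈ 0.0127 rad s⁻¹.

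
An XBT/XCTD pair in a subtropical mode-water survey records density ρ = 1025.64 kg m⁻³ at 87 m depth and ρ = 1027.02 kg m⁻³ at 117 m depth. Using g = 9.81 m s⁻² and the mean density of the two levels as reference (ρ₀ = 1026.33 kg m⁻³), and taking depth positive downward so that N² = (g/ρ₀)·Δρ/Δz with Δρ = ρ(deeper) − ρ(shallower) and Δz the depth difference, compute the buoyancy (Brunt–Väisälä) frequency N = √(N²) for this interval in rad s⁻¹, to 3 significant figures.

Δρ = 1027.02 − 1025.64 = 1.38 kg m⁻³ over Δz = 117 − 87 = 30 m.
N² = (9.81/1026.33) × (1.38/30) = 4.3968 × 10⁻⁴ s⁻².
N = √(4.3968 × 10⁻⁴) = 0.020969 rad s⁻¹ ≈ 0.0210 rad s⁻¹.

0.0210 rad s⁻¹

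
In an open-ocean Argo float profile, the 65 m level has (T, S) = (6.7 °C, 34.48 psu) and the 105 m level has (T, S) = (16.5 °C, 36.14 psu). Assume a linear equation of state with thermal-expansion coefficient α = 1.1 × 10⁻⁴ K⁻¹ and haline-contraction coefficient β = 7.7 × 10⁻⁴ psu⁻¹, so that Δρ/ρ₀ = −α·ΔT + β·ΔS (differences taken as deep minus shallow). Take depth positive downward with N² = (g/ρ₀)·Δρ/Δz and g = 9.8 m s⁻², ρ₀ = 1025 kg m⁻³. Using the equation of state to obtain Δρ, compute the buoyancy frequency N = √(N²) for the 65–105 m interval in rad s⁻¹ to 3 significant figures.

ΔT = +9.8 K, ΔS = +1.66 psu (deep − shallow).
Δρ/ρ₀ = −αΔT + βΔS = -1.078 × 10⁻³ + 1.2782 × 10⁻³ = 2.002 × 10⁻⁴, so Δρ ≈ 0.2052 kg m⁻³.
N² = (g/ρ₀)·Δρ/Δz = g·(Δρ/ρ₀)/Δz = 9.8 × 2.002 × 10⁻⁴ / 40 = 4.9049 × 10⁻⁵ s⁻².
N = √(4.9049 × 10⁻⁵) = 7.0035 × 10⁻³ rad s⁻¹ ≈ 7.00 × 10⁻³ rad s⁻¹.

7.00 × 10⁻³ rad s⁻¹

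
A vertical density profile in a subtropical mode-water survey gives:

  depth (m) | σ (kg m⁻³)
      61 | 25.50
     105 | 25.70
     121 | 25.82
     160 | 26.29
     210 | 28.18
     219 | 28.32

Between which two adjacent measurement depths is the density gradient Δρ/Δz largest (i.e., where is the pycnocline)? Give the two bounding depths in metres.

Compute the density gradient over each adjacent pair:
  61–105 m: Δρ/Δz = 0.20/44 = 4.5 × 10⁻³ kg m⁻⁴
  105–121 m: Δρ/Δz = 0.12/16 = 7.5 × 10⁻³ kg m⁻⁴
  121–160 m: Δρ/Δz = 0.47/39 = 0.012 kg m⁻⁴
  160–210 m: Δρ/Δz = 1.89/50 = 0.038 kg m⁻⁴
  210–219 m: Δρ/Δz = 0.14/9 = 0.016 kg m⁻⁴
The largest gradient is in the 160–210 m interval — the pycnocline.

160–210 m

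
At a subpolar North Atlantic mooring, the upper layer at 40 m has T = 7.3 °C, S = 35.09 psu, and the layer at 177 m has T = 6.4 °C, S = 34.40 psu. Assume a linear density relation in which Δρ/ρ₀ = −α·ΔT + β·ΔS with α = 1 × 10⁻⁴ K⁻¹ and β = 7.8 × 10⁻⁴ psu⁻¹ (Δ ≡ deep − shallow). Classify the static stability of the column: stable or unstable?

ΔT = 6.4 − 7.3 = -0.9 K and ΔS = 34.40 − 35.09 = -0.69 psu (deep − shallow).
−αΔT = 9.00 × 10⁻⁵; βΔS = -5.382 × 10⁻⁴; sum Δρ/ρ₀ = -4.482 × 10⁻⁴.
Δρ/ρ₀ < 0, so Δρ < 0: deeper water is lighter → statically unstable; the column would overturn.

unstable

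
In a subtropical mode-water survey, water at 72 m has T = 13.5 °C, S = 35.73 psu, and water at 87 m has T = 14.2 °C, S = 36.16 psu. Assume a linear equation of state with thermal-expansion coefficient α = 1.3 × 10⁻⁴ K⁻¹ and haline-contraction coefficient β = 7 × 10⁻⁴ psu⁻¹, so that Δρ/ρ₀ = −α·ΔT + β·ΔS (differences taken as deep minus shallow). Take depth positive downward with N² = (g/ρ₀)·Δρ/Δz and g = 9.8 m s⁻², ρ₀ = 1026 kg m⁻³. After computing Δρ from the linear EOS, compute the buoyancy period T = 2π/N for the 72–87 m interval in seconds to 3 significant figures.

536 s

ΔT = +0.7 K, ΔS = +0.43 psu (deep − shallow).
Δρ/ρ₀ = −αΔT + βΔS = -9.10 × 10⁻⁵ + 3.01 × 10⁻⁴ = 2.10 × 10⁻⁴, so Δρ ≈ 0.2155 kg m⁻³.
N² = (g/ρ₀)·Δρ/Δz = g·(Δρ/ρ₀)/Δz = 9.8 × 2.10 × 10⁻⁴ / 15 = 1.3720 × 10⁻⁴ s⁻².
N = √(1.3720 × 10⁻⁴) = 0.011713 rad s⁻¹ → T = 2π/N = 536.43 s ≈ 536 s.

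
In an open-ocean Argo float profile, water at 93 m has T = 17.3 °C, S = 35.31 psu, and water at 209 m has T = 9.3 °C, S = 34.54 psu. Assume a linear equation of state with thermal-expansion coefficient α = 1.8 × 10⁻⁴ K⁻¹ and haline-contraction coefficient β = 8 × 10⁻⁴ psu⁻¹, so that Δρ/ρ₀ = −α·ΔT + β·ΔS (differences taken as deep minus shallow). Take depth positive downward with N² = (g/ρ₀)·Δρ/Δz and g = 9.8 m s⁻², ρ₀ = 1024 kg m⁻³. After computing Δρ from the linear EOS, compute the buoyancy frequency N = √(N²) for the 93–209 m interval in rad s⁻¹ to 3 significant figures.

ΔT = -8.0 K, ΔS = -0.77 psu (deep − shallow).
Δρ/ρ₀ = −αΔT + βΔS = 1.44 × 10⁻³ − 6.16 × 10⁻⁴ = 8.24 × 10⁻⁴, so Δρ ≈ 0.8438 kg m⁻³.
N² = (g/ρ₀)·Δρ/Δz = g·(Δρ/ρ₀)/Δz = 9.8 × 8.24 × 10⁻⁴ / 116 = 6.9614 × 10⁻⁵ s⁻².
N = √(6.9614 × 10⁻⁵) = 8.3435 × 10⁻³ rad s⁻¹ ≈ 8.34 × 10⁻³ rad s⁻¹.

8.34 × 10⁻³ rad s⁻¹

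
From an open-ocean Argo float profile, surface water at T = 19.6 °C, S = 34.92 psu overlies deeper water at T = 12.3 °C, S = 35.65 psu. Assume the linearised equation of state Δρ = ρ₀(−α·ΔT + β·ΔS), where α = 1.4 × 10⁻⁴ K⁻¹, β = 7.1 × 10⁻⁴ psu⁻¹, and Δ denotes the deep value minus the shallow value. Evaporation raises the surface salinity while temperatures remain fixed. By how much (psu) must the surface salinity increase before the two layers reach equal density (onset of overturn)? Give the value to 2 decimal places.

Neutral buoyancy requires −α(T_deep − T_surf) + β(S_deep − S_surf′) = 0.
S_surf′ = S_deep − (α/β)·ΔT = 35.65 − (1.4 × 10⁻⁴/7.1 × 10⁻⁴)·(-7.3) = 37.0894 psu.
Increase required: 37.0894 − 34.92 = 2.1694 psu.

2.17 psu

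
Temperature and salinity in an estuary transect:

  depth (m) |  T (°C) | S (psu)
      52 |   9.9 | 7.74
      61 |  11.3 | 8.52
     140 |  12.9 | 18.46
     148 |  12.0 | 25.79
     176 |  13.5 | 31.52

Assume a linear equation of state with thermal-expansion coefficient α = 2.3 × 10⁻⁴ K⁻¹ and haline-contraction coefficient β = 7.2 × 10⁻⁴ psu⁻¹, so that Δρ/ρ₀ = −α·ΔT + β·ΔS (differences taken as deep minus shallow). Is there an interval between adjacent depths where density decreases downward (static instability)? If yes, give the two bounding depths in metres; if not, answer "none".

none

Evaluate Δρ/ρ₀ = −αΔT + βΔS across each adjacent pair:
  52–61 m: −αΔT+βΔS = −(2.3 × 10⁻⁴)(+1.4)+(7.2 × 10⁻⁴)(+0.78) = 2.4 × 10⁻⁴ → stable
  61–140 m: −αΔT+βΔS = −(2.3 × 10⁻⁴)(+1.6)+(7.2 × 10⁻⁴)(+9.94) = 6.8 × 10⁻³ → stable
  140–148 m: −αΔT+βΔS = −(2.3 × 10⁻⁴)(-0.9)+(7.2 × 10⁻⁴)(+7.33) = 5.5 × 10⁻³ → stable
  148–176 m: −αΔT+βΔS = −(2.3 × 10⁻⁴)(+1.5)+(7.2 × 10⁻⁴)(+5.73) = 3.8 × 10⁻³ → stable
Every interval has Δρ > 0: the column is stably stratified throughout.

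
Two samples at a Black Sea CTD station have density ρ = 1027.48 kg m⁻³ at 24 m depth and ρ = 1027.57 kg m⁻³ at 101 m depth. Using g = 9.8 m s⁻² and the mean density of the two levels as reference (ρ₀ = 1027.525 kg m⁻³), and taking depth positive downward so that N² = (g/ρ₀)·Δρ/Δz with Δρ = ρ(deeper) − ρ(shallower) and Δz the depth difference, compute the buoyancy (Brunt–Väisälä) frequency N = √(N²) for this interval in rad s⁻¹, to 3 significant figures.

3.34 × 10⁻³ rad s⁻¹

Δρ = 1027.57 − 1027.48 = 0.09 kg m⁻³ over Δz = 101 − 24 = 77 m.
N² = (9.8/1027.525) × (0.09/77) = 1.1148 × 10⁻⁵ s⁻².
N = √(1.1148 × 10⁻⁵) = 3.3389 × 10⁻³ rad s⁻¹ ≈ 3.34 × 10⁻³ rad s⁻¹.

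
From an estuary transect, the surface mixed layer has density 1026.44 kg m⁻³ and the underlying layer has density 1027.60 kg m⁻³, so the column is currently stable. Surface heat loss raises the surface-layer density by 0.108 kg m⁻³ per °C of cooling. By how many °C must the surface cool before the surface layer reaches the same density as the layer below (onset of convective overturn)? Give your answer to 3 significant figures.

10.7 °C

Density deficit of the surface layer: 1027.60 − 1026.44 = 1.16 kg m⁻³.
Required change = 1.16 / 0.108 = 10.7 °C.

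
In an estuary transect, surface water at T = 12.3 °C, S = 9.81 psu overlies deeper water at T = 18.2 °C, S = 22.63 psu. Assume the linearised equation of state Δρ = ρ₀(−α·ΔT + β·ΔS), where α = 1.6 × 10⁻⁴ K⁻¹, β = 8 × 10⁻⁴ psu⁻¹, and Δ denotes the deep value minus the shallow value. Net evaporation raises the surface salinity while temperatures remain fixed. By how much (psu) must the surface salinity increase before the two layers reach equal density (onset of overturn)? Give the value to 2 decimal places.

11.64 psu

Neutral buoyancy requires −α(T_deep − T_surf) + β(S_deep − S_surf′) = 0.
S_surf′ = S_deep − (α/β)·ΔT = 22.63 − (1.6 × 10⁻⁴/8 × 10⁻⁴)·(+5.9) = 21.4500 psu.
Increase required: 21.4500 − 9.81 = 11.6400 psu.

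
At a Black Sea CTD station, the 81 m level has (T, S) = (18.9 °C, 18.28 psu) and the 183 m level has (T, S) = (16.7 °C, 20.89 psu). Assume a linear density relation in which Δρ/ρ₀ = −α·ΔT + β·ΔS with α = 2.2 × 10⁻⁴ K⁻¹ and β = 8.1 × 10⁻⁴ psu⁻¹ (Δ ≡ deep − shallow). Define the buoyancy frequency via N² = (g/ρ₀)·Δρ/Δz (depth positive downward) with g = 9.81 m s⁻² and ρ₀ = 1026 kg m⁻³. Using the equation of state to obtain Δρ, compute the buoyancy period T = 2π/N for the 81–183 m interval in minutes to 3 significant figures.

ΔT = -2.2 K, ΔS = +2.61 psu (deep − shallow).
Δρ/ρ₀ = −αΔT + βΔS = 4.84 × 10⁻⁴ + 2.1141 × 10⁻³ = 2.5981 × 10⁻³, so Δρ ≈ 2.666 kg m⁻³.
N² = (g/ρ₀)·Δρ/Δz = g·(Δρ/ρ₀)/Δz = 9.81 × 2.5981 × 10⁻³ / 102 = 2.4988 × 10⁻⁴ s⁻².
N = √(2.4988 × 10⁻⁴) = 0.015808 rad s⁻¹ → T = 2π/N = 397.47 s = 6.6245 min ≈ 6.62 min.

6.62 min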